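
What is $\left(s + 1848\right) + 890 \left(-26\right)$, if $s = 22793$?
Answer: $1501$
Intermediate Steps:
$\left(s + 1848\right) + 890 \left(-26\right) = \left(22793 + 1848\right) + 890 \left(-26\right) = 24641 - 23140 = 1501$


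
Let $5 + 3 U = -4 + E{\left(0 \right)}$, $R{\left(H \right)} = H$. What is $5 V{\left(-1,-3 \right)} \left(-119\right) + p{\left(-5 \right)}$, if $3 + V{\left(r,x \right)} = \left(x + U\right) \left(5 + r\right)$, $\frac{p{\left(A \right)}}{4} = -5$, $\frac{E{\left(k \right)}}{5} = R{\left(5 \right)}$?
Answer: $- \frac{11365}{3} \approx -3788.3$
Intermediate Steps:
$E{\left(k \right)} = 25$ ($E{\left(k \right)} = 5 \cdot 5 = 25$)
$p{\left(A \right)} = -20$ ($p{\left(A \right)} = 4 \left(-5\right) = -20$)
$U = \frac{16}{3}$ ($U = - \frac{5}{3} + \frac{-4 + 25}{3} = - \frac{5}{3} + \frac{1}{3} \cdot 21 = - \frac{5}{3} + 7 = \frac{16}{3} \approx 5.3333$)
$V{\left(r,x \right)} = -3 + \left(5 + r\right) \left(\frac{16}{3} + x\right)$ ($V{\left(r,x \right)} = -3 + \left(x + \frac{16}{3}\right) \left(5 + r\right) = -3 + \left(\frac{16}{3} + x\right) \left(5 + r\right) = -3 + \left(5 + r\right) \left(\frac{16}{3} + x\right)$)
$5 V{\left(-1,-3 \right)} \left(-119\right) + p{\left(-5 \right)} = 5 \left(\frac{71}{3} + 5 \left(-3\right) + \frac{16}{3} \left(-1\right) - -3\right) \left(-119\right) - 20 = 5 \left(\frac{71}{3} - 15 - \frac{16}{3} + 3\right) \left(-119\right) - 20 = 5 \cdot \frac{19}{3} \left(-119\right) - 20 = \frac{95}{3} \left(-119\right) - 20 = - \frac{11305}{3} - 20 = - \frac{11365}{3}$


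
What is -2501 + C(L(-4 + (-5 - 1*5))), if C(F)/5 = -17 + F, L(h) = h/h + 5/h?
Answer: -36159/14 ≈ -2582.8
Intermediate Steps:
L(h) = 1 + 5/h
C(F) = -85 + 5*F (C(F) = 5*(-17 + F) = -85 + 5*F)
-2501 + C(L(-4 + (-5 - 1*5))) = -2501 + (-85 + 5*((5 + (-4 + (-5 - 1*5)))/(-4 + (-5 - 1*5)))) = -2501 + (-85 + 5*((5 + (-4 + (-5 - 5)))/(-4 + (-5 - 5)))) = -2501 + (-85 + 5*((5 + (-4 - 10))/(-4 - 10))) = -2501 + (-85 + 5*((5 - 14)/(-14))) = -2501 + (-85 + 5*(-1/14*(-9))) = -2501 + (-85 + 5*(9/14)) = -2501 + (-85 + 45/14) = -2501 - 1145/14 = -36159/14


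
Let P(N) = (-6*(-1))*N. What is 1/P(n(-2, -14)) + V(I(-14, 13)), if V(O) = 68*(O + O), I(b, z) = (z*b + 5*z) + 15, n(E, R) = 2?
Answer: -166463/12 ≈ -13872.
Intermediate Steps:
I(b, z) = 15 + 5*z + b*z (I(b, z) = (b*z + 5*z) + 15 = (5*z + b*z) + 15 = 15 + 5*z + b*z)
P(N) = 6*N
V(O) = 136*O (V(O) = 68*(2*O) = 136*O)
1/P(n(-2, -14)) + V(I(-14, 13)) = 1/(6*2) + 136*(15 + 5*13 - 14*13) = 1/12 + 136*(15 + 65 - 182) = 1/12 + 136*(-102) = 1/12 - 13872 = -166463/12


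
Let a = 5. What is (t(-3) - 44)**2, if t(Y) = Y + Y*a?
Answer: 3844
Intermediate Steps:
t(Y) = 6*Y (t(Y) = Y + Y*5 = Y + 5*Y = 6*Y)
(t(-3) - 44)**2 = (6*(-3) - 44)**2 = (-18 - 44)**2 = (-62)**2 = 3844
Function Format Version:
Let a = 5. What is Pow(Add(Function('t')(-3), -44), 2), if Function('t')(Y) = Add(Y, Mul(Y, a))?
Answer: 3844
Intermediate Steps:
Function('t')(Y) = Mul(6, Y) (Function('t')(Y) = Add(Y, Mul(Y, 5)) = Add(Y, Mul(5, Y)) = Mul(6, Y))
Pow(Add(Function('t')(-3), -44), 2) = Pow(Add(Mul(6, -3), -44), 2) = Pow(Add(-18, -44), 2) = Pow(-62, 2) = 3844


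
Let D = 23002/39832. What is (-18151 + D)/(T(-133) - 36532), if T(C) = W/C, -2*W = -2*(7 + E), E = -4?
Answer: 48077347395/96767044244 ≈ 0.49684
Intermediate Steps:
W = 3 (W = -(-1)*(7 - 4) = -(-1)*3 = -½*(-6) = 3)
D = 11501/19916 (D = 23002*(1/39832) = 11501/19916 ≈ 0.57748)
T(C) = 3/C
(-18151 + D)/(T(-133) - 36532) = (-18151 + 11501/19916)/(3/(-133) - 36532) = -361483815/(19916*(3*(-1/133) - 36532)) = -361483815/(19916*(-3/133 - 36532)) = -361483815/(19916*(-4858759/133)) = -361483815/19916*(-133/4858759) = 48077347395/96767044244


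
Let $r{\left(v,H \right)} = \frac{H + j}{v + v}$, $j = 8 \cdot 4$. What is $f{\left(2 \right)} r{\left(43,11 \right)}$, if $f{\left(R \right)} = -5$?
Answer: $- \frac{5}{2} \approx -2.5$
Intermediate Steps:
$j = 32$
$r{\left(v,H \right)} = \frac{32 + H}{2 v}$ ($r{\left(v,H \right)} = \frac{H + 32}{v + v} = \frac{32 + H}{2 v}$)
$f{\left(2 \right)} r{\left(43,11 \right)} = - 5 \frac{32 + 11}{2 \cdot 43} = - 5 \cdot \frac{1}{2} \cdot \frac{1}{43} \cdot 43 = \left(-5\right) \frac{1}{2} = - \frac{5}{2}$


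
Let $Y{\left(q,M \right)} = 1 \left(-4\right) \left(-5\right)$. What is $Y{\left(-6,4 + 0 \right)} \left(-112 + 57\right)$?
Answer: $-1100$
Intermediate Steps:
$Y{\left(q,M \right)} = 20$ ($Y{\left(q,M \right)} = \left(-4\right) \left(-5\right) = 20$)
$Y{\left(-6,4 + 0 \right)} \left(-112 + 57\right) = 20 \left(-112 + 57\right) = 20 \left(-55\right) = -1100$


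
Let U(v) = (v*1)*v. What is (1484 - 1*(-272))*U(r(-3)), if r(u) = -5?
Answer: 43900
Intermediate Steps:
U(v) = v² (U(v) = v*v = v²)
(1484 - 1*(-272))*U(r(-3)) = (1484 - 1*(-272))*(-5)² = (1484 + 272)*25 = 1756*25 = 43900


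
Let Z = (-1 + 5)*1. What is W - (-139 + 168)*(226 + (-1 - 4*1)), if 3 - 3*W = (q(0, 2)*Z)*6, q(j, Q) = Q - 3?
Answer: -6400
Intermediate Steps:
q(j, Q) = -3 + Q
Z = 4 (Z = 4*1 = 4)
W = 9 (W = 1 - (-3 + 2)*4*6/3 = 1 - (-1*4)*6/3 = 1 - (-4)*6/3 = 1 - ⅓*(-24) = 1 + 8 = 9)
W - (-139 + 168)*(226 + (-1 - 4*1)) = 9 - (-139 + 168)*(226 + (-1 - 4*1)) = 9 - 29*(226 + (-1 - 4)) = 9 - 29*(226 - 5) = 9 - 29*221 = 9 - 1*6409 = 9 - 6409 = -6400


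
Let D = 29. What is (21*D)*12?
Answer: 7308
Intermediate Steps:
(21*D)*12 = (21*29)*12 = 609*12 = 7308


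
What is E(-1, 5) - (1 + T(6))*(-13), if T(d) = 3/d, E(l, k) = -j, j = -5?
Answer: 49/2 ≈ 24.500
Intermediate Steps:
E(l, k) = 5 (E(l, k) = -1*(-5) = 5)
E(-1, 5) - (1 + T(6))*(-13) = 5 - (1 + 3/6)*(-13) = 5 - (1 + 3*(⅙))*(-13) = 5 - (1 + ½)*(-13) = 5 - 1*3/2*(-13) = 5 - 3/2*(-13) = 5 + 39/2 = 49/2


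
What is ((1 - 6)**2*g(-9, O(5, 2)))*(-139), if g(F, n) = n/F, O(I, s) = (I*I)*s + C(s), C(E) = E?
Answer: 180700/9 ≈ 20078.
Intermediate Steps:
O(I, s) = s + s*I**2 (O(I, s) = (I*I)*s + s = I**2*s + s = s*I**2 + s = s + s*I**2)
((1 - 6)**2*g(-9, O(5, 2)))*(-139) = ((1 - 6)**2*((2*(1 + 5**2))/(-9)))*(-139) = ((-5)**2*((2*(1 + 25))*(-1/9)))*(-139) = (25*((2*26)*(-1/9)))*(-139) = (25*(52*(-1/9)))*(-139) = (25*(-52/9))*(-139) = -1300/9*(-139) = 180700/9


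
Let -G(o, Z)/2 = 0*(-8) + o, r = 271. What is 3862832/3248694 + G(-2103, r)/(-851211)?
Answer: 181912282366/153629114913 ≈ 1.1841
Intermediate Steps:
G(o, Z) = -2*o (G(o, Z) = -2*(0*(-8) + o) = -2*(0 + o) = -2*o)
3862832/3248694 + G(-2103, r)/(-851211) = 3862832/3248694 - 2*(-2103)/(-851211) = 3862832*(1/3248694) + 4206*(-1/851211) = 1931416/1624347 - 1402/283737 = 181912282366/153629114913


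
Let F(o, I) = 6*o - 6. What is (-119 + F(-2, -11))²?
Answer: 18769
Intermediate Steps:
F(o, I) = -6 + 6*o
(-119 + F(-2, -11))² = (-119 + (-6 + 6*(-2)))² = (-119 + (-6 - 12))² = (-119 - 18)² = (-137)² = 18769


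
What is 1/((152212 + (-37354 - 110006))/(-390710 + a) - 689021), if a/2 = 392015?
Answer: -98330/67751433717 ≈ -1.4513e-6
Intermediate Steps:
a = 784030 (a = 2*392015 = 784030)
1/((152212 + (-37354 - 110006))/(-390710 + a) - 689021) = 1/((152212 + (-37354 - 110006))/(-390710 + 784030) - 689021) = 1/((152212 - 147360)/393320 - 689021) = 1/(4852*(1/393320) - 689021) = 1/(1213/98330 - 689021) = 1/(-67751433717/98330) = -98330/67751433717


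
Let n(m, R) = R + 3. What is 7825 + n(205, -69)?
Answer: 7759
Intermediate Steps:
n(m, R) = 3 + R
7825 + n(205, -69) = 7825 + (3 - 69) = 7825 - 66 = 7759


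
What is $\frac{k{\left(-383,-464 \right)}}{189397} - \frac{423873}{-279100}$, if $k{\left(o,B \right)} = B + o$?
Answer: $\frac{80043876881}{52860702700} \approx 1.5142$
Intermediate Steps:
$\frac{k{\left(-383,-464 \right)}}{189397} - \frac{423873}{-279100} = \frac{-464 - 383}{189397} - \frac{423873}{-279100} = \left(-847\right) \frac{1}{189397} - - \frac{423873}{279100} = - \frac{847}{189397} + \frac{423873}{279100} = \frac{80043876881}{52860702700}$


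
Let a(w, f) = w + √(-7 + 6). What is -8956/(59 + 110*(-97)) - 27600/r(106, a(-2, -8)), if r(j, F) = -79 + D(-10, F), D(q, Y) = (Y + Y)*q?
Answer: 11438884876/20383731 - 552000*I/1921 ≈ 561.18 - 287.35*I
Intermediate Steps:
D(q, Y) = 2*Y*q (D(q, Y) = (2*Y)*q = 2*Y*q)
a(w, f) = I + w (a(w, f) = w + √(-1) = w + I = I + w)
r(j, F) = -79 - 20*F (r(j, F) = -79 + 2*F*(-10) = -79 - 20*F)
-8956/(59 + 110*(-97)) - 27600/r(106, a(-2, -8)) = -8956/(59 + 110*(-97)) - 27600/(-79 - 20*(I - 2)) = -8956/(59 - 10670) - 27600/(-79 - 20*(-2 + I)) = -8956/(-10611) - 27600/(-79 + (40 - 20*I)) = -8956*(-1/10611) - 27600*(-39 + 20*I)/1921 = 8956/10611 - 27600*(-39 + 20*I)/1921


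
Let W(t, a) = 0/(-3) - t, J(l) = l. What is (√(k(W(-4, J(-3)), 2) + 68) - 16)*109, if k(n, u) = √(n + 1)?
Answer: -1744 + 109*√(68 + √5) ≈ -830.50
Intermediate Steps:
W(t, a) = -t (W(t, a) = 0*(-⅓) - t = 0 - t = -t)
k(n, u) = √(1 + n)
(√(k(W(-4, J(-3)), 2) + 68) - 16)*109 = (√(√(1 - 1*(-4)) + 68) - 16)*109 = (√(√(1 + 4) + 68) - 16)*109 = (√(√5 + 68) - 16)*109 = (√(68 + √5) - 16)*109 = (-16 + √(68 + √5))*109 = -1744 + 109*√(68 + √5)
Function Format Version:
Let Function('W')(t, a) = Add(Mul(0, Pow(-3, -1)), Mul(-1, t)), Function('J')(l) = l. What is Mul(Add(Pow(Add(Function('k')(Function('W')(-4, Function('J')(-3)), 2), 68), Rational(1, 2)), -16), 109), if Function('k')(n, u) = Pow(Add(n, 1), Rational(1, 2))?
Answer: Add(-1744, Mul(109, Pow(Add(68, Pow(5, Rational(1, 2))), Rational(1, 2)))) ≈ -830.50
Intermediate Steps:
Function('W')(t, a) = Mul(-1, t) (Function('W')(t, a) = Add(Mul(0, Rational(-1, 3)), Mul(-1, t)) = Add(0, Mul(-1, t)) = Mul(-1, t))
Function('k')(n, u) = Pow(Add(1, n), Rational(1, 2))
Mul(Add(Pow(Add(Function('k')(Function('W')(-4, Function('J')(-3)), 2), 68), Rational(1, 2)), -16), 109) = Mul(Add(Pow(Add(Pow(Add(1, Mul(-1, -4)), Rational(1, 2)), 68), Rational(1, 2)), -16), 109) = Mul(Add(Pow(Add(Pow(Add(1, 4), Rational(1, 2)), 68), Rational(1, 2)), -16), 109) = Mul(Add(Pow(Add(Pow(5, Rational(1, 2)), 68), Rational(1, 2)), -16), 109) = Mul(Add(Pow(Add(68, Pow(5, Rational(1, 2))), Rational(1, 2)), -16), 109) = Mul(Add(-16, Pow(Add(68, Pow(5, Rational(1, 2))), Rational(1, 2))), 109) = Add(-1744, Mul(109, Pow(Add(68, Pow(5, Rational(1, 2))), Rational(1, 2))))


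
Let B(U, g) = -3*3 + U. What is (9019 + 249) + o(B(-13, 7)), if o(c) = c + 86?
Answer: 9332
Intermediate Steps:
B(U, g) = -9 + U
o(c) = 86 + c
(9019 + 249) + o(B(-13, 7)) = (9019 + 249) + (86 + (-9 - 13)) = 9268 + (86 - 22) = 9268 + 64 = 9332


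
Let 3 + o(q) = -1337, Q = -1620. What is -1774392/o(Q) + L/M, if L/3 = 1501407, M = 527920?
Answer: 47138634039/35370640 ≈ 1332.7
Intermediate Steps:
L = 4504221 (L = 3*1501407 = 4504221)
o(q) = -1340 (o(q) = -3 - 1337 = -1340)
-1774392/o(Q) + L/M = -1774392/(-1340) + 4504221/527920 = -1774392*(-1/1340) + 4504221*(1/527920) = 443598/335 + 4504221/527920 = 47138634039/35370640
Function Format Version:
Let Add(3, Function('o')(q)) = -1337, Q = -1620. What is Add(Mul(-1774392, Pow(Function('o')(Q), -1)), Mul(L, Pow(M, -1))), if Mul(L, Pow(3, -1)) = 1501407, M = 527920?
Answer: Rational(47138634039, 35370640) ≈ 1332.7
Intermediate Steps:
L = 4504221 (L = Mul(3, 1501407) = 4504221)
Function('o')(q) = -1340 (Function('o')(q) = Add(-3, -1337) = -1340)
Add(Mul(-1774392, Pow(Function('o')(Q), -1)), Mul(L, Pow(M, -1))) = Add(Mul(-1774392, Pow(-1340, -1)), Mul(4504221, Pow(527920, -1))) = Add(Mul(-1774392, Rational(-1, 1340)), Mul(4504221, Rational(1, 527920))) = Add(Rational(443598, 335), Rational(4504221, 527920)) = Rational(47138634039, 35370640)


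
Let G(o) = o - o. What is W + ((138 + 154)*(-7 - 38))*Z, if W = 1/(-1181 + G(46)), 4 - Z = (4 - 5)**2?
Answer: -46555021/1181 ≈ -39420.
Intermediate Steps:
Z = 3 (Z = 4 - (4 - 5)**2 = 4 - 1*(-1)**2 = 4 - 1*1 = 4 - 1 = 3)
G(o) = 0
W = -1/1181 (W = 1/(-1181 + 0) = 1/(-1181) = -1/1181 ≈ -0.00084674)
W + ((138 + 154)*(-7 - 38))*Z = -1/1181 + ((138 + 154)*(-7 - 38))*3 = -1/1181 + (292*(-45))*3 = -1/1181 - 13140*3 = -1/1181 - 39420 = -46555021/1181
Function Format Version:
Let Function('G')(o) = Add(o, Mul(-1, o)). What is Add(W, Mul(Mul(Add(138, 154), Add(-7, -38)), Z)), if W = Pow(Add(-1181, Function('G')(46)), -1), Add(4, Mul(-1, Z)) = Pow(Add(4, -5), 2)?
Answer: Rational(-46555021, 1181) ≈ -39420.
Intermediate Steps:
Z = 3 (Z = Add(4, Mul(-1, Pow(Add(4, -5), 2))) = Add(4, Mul(-1, Pow(-1, 2))) = Add(4, Mul(-1, 1)) = Add(4, -1) = 3)
Function('G')(o) = 0
W = Rational(-1, 1181) (W = Pow(Add(-1181, 0), -1) = Pow(-1181, -1) = Rational(-1, 1181) ≈ -0.00084674)
Add(W, Mul(Mul(Add(138, 154), Add(-7, -38)), Z)) = Add(Rational(-1, 1181), Mul(Mul(Add(138, 154), Add(-7, -38)), 3)) = Add(Rational(-1, 1181), Mul(Mul(292, -45), 3)) = Add(Rational(-1, 1181), Mul(-13140, 3)) = Add(Rational(-1, 1181), -39420) = Rational(-46555021, 1181)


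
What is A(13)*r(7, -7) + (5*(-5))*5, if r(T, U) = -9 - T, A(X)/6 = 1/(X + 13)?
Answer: -1673/13 ≈ -128.69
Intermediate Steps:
A(X) = 6/(13 + X) (A(X) = 6/(X + 13) = 6/(13 + X))
A(13)*r(7, -7) + (5*(-5))*5 = (6/(13 + 13))*(-9 - 1*7) + (5*(-5))*5 = (6/26)*(-9 - 7) - 25*5 = (6*(1/26))*(-16) - 125 = (3/13)*(-16) - 125 = -48/13 - 125 = -1673/13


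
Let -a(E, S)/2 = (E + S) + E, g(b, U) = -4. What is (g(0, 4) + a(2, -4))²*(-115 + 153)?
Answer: 608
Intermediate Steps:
a(E, S) = -4*E - 2*S (a(E, S) = -2*((E + S) + E) = -2*(S + 2*E) = -4*E - 2*S)
(g(0, 4) + a(2, -4))²*(-115 + 153) = (-4 + (-4*2 - 2*(-4)))²*(-115 + 153) = (-4 + (-8 + 8))²*38 = (-4 + 0)²*38 = (-4)²*38 = 16*38 = 608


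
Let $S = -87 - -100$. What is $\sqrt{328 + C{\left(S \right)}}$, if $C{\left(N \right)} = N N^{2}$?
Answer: $5 \sqrt{101} \approx 50.249$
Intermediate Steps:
$S = 13$ ($S = -87 + 100 = 13$)
$C{\left(N \right)} = N^{3}$
$\sqrt{328 + C{\left(S \right)}} = \sqrt{328 + 13^{3}} = \sqrt{328 + 2197} = \sqrt{2525} = 5 \sqrt{101}$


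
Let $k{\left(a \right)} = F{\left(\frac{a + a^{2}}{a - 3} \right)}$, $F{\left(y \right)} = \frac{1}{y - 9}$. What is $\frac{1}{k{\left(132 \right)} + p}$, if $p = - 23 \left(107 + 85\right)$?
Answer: $- \frac{5465}{24133397} \approx -0.00022645$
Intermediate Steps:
$F{\left(y \right)} = \frac{1}{-9 + y}$
$k{\left(a \right)} = \frac{1}{-9 + \frac{a + a^{2}}{-3 + a}}$ ($k{\left(a \right)} = \frac{1}{-9 + \frac{a + a^{2}}{a - 3}} = \frac{1}{-9 + \frac{a + a^{2}}{-3 + a}}$)
$p = -4416$ ($p = \left(-23\right) 192 = -4416$)
$\frac{1}{k{\left(132 \right)} + p} = \frac{1}{\frac{-3 + 132}{27 + 132^{2} - 1056} - 4416} = \frac{1}{\frac{1}{27 + 17424 - 1056} \cdot 129 - 4416} = \frac{1}{\frac{1}{16395} \cdot 129 - 4416} = \frac{1}{\frac{43}{5465} - 4416} = \frac{1}{- \frac{24133397}{5465}} = - \frac{5465}{24133397}$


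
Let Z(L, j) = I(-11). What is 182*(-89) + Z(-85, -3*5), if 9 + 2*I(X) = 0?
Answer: -32405/2 ≈ -16203.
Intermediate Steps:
I(X) = -9/2 (I(X) = -9/2 + (½)*0 = -9/2 + 0 = -9/2)
Z(L, j) = -9/2
182*(-89) + Z(-85, -3*5) = 182*(-89) - 9/2 = -16198 - 9/2 = -32405/2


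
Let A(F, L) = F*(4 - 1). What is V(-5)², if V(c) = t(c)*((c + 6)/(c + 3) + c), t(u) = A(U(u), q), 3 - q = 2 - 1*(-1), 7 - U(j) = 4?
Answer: 9801/4 ≈ 2450.3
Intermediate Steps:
U(j) = 3 (U(j) = 7 - 1*4 = 7 - 4 = 3)
q = 0 (q = 3 - (2 - 1*(-1)) = 3 - (2 + 1) = 3 - 1*3 = 3 - 3 = 0)
A(F, L) = 3*F (A(F, L) = F*3 = 3*F)
t(u) = 9 (t(u) = 3*3 = 9)
V(c) = 9*c + 9*(6 + c)/(3 + c) (V(c) = 9*((c + 6)/(c + 3) + c) = 9*((6 + c)/(3 + c) + c) = 9*(c + (6 + c)/(3 + c)) = 9*c + 9*(6 + c)/(3 + c))
V(-5)² = (9*(6 + (-5)² + 4*(-5))/(3 - 5))² = (9*(6 + 25 - 20)/(-2))² = (9*(-½)*11)² = (-99/2)² = 9801/4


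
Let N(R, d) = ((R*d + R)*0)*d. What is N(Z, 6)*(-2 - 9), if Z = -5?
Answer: 0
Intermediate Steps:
N(R, d) = 0 (N(R, d) = ((R + R*d)*0)*d = 0*d = 0)
N(Z, 6)*(-2 - 9) = 0*(-2 - 9) = 0*(-11) = 0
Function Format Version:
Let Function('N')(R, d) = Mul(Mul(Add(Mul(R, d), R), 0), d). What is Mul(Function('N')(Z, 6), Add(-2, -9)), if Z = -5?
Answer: 0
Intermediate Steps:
Function('N')(R, d) = 0 (Function('N')(R, d) = Mul(Mul(Add(R, Mul(R, d)), 0), d) = Mul(0, d) = 0)
Mul(Function('N')(Z, 6), Add(-2, -9)) = Mul(0, Add(-2, -9)) = Mul(0, -11) = 0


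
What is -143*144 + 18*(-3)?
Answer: -20646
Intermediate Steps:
-143*144 + 18*(-3) = -20592 - 54 = -20646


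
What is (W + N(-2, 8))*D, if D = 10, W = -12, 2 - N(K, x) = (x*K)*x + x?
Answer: 1100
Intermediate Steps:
N(K, x) = 2 - x - K*x² (N(K, x) = 2 - ((x*K)*x + x) = 2 - ((K*x)*x + x) = 2 - (K*x² + x) = 2 - (x + K*x²) = 2 + (-x - K*x²) = 2 - x - K*x²)
(W + N(-2, 8))*D = (-12 + (2 - 1*8 - 1*(-2)*8²))*10 = (-12 + (2 - 8 - 1*(-2)*64))*10 = (-12 + (2 - 8 + 128))*10 = (-12 + 122)*10 = 110*10 = 1100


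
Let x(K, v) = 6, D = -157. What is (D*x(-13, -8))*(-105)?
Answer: 98910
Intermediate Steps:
(D*x(-13, -8))*(-105) = -157*6*(-105) = -942*(-105) = 98910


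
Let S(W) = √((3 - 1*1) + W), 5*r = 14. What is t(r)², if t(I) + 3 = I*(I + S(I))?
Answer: 38161/625 + 6776*√30/625 ≈ 120.44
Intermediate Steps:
r = 14/5 (r = (⅕)*14 = 14/5 ≈ 2.8000)
S(W) = √(2 + W) (S(W) = √((3 - 1) + W) = √(2 + W))
t(I) = -3 + I*(I + √(2 + I))
t(r)² = (-3 + (14/5)² + 14*√(2 + 14/5)/5)² = (-3 + 196/25 + 14*√(24/5)/5)² = (-3 + 196/25 + 14*(2*√30/5)/5)² = (-3 + 196/25 + 28*√30/25)² = (121/25 + 28*√30/25)²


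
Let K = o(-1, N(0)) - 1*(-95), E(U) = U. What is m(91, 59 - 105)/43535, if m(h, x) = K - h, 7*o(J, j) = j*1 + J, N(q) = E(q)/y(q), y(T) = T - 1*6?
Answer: 27/304745 ≈ 8.8599e-5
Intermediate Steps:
y(T) = -6 + T (y(T) = T - 6 = -6 + T)
N(q) = q/(-6 + q)
o(J, j) = J/7 + j/7 (o(J, j) = (j*1 + J)/7 = (j + J)/7 = (J + j)/7 = J/7 + j/7)
K = 664/7 (K = ((1/7)*(-1) + (0/(-6 + 0))/7) - 1*(-95) = (-1/7 + (0/(-6))/7) + 95 = (-1/7 + (0*(-1/6))/7) + 95 = (-1/7 + (1/7)*0) + 95 = (-1/7 + 0) + 95 = -1/7 + 95 = 664/7 ≈ 94.857)
m(h, x) = 664/7 - h
m(91, 59 - 105)/43535 = (664/7 - 1*91)/43535 = (664/7 - 91)*(1/43535) = (27/7)*(1/43535) = 27/304745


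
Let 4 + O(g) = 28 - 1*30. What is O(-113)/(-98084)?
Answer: 3/49042 ≈ 6.1172e-5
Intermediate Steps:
O(g) = -6 (O(g) = -4 + (28 - 1*30) = -4 + (28 - 30) = -4 - 2 = -6)
O(-113)/(-98084) = -6/(-98084) = -6*(-1/98084) = 3/49042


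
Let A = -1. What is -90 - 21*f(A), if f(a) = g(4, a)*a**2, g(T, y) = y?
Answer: -69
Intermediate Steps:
f(a) = a**3 (f(a) = a*a**2 = a**3)
-90 - 21*f(A) = -90 - 21*(-1)**3 = -90 - 21*(-1) = -90 + 21 = -69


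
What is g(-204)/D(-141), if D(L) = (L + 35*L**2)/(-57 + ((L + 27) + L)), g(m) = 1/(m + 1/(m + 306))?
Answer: 5304/2412550843 ≈ 2.1985e-6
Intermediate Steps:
g(m) = 1/(m + 1/(306 + m))
D(L) = (L + 35*L**2)/(-30 + 2*L) (D(L) = (L + 35*L**2)/(-57 + ((27 + L) + L)) = (L + 35*L**2)/(-57 + (27 + 2*L)) = (L + 35*L**2)/(-30 + 2*L))
g(-204)/D(-141) = ((306 - 204)/(1 + (-204)**2 + 306*(-204)))/(((1/2)*(-141)*(1 + 35*(-141))/(-15 - 141))) = (102/(1 + 41616 - 62424))/(((1/2)*(-141)*(1 - 4935)/(-156))) = (102/(-20807))/(((1/2)*(-141)*(-1/156)*(-4934))) = (-1/20807*102)/(-115949/52) = -102/20807*(-52/115949) = 5304/2412550843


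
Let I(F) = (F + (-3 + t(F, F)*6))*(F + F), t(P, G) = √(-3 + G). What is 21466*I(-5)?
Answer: 1717280 - 2575920*I*√2 ≈ 1.7173e+6 - 3.6429e+6*I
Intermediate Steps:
I(F) = 2*F*(-3 + F + 6*√(-3 + F)) (I(F) = (F + (-3 + √(-3 + F)*6))*(F + F) = (F + (-3 + 6*√(-3 + F)))*(2*F) = (-3 + F + 6*√(-3 + F))*(2*F) = 2*F*(-3 + F + 6*√(-3 + F)))
21466*I(-5) = 21466*(2*(-5)*(-3 - 5 + 6*√(-3 - 5))) = 21466*(2*(-5)*(-3 - 5 + 6*√(-8))) = 21466*(2*(-5)*(-3 - 5 + 6*(2*I*√2))) = 21466*(2*(-5)*(-3 - 5 + 12*I*√2)) = 21466*(2*(-5)*(-8 + 12*I*√2)) = 21466*(80 - 120*I*√2) = 1717280 - 2575920*I*√2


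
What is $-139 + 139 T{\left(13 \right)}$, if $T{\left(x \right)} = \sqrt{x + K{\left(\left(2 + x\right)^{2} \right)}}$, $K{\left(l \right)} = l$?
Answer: $-139 + 139 \sqrt{238} \approx 2005.4$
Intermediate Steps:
$T{\left(x \right)} = \sqrt{x + \left(2 + x\right)^{2}}$
$-139 + 139 T{\left(13 \right)} = -139 + 139 \sqrt{13 + \left(2 + 13\right)^{2}} = -139 + 139 \sqrt{13 + 15^{2}} = -139 + 139 \sqrt{13 + 225} = -139 + 139 \sqrt{238}$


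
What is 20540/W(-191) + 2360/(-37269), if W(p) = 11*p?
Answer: -770463620/78302169 ≈ -9.8396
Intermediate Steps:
20540/W(-191) + 2360/(-37269) = 20540/((11*(-191))) + 2360/(-37269) = 20540/(-2101) + 2360*(-1/37269) = 20540*(-1/2101) - 2360/37269 = -20540/2101 - 2360/37269 = -770463620/78302169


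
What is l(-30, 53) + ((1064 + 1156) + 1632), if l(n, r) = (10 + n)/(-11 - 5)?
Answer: 15413/4 ≈ 3853.3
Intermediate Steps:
l(n, r) = -5/8 - n/16 (l(n, r) = (10 + n)/(-16) = (10 + n)*(-1/16) = -5/8 - n/16)
l(-30, 53) + ((1064 + 1156) + 1632) = (-5/8 - 1/16*(-30)) + ((1064 + 1156) + 1632) = (-5/8 + 15/8) + (2220 + 1632) = 5/4 + 3852 = 15413/4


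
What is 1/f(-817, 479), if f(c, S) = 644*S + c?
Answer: 1/307659 ≈ 3.2504e-6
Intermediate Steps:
f(c, S) = c + 644*S
1/f(-817, 479) = 1/(-817 + 644*479) = 1/(-817 + 308476) = 1/307659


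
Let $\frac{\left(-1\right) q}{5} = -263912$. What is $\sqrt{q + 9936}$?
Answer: $2 \sqrt{332374} \approx 1153.0$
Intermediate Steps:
$q = 1319560$ ($q = \left(-5\right) \left(-263912\right) = 1319560$)
$\sqrt{q + 9936} = \sqrt{1319560 + 9936} = \sqrt{1329496} = 2 \sqrt{332374}$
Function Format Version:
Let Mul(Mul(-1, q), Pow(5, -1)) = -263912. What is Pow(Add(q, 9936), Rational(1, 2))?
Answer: Mul(2, Pow(332374, Rational(1, 2))) ≈ 1153.0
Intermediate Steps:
q = 1319560 (q = Mul(-5, -263912) = 1319560)
Pow(Add(q, 9936), Rational(1, 2)) = Pow(Add(1319560, 9936), Rational(1, 2)) = Pow(1329496, Rational(1, 2)) = Mul(2, Pow(332374, Rational(1, 2)))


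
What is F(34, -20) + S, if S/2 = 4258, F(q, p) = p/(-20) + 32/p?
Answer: 42577/5 ≈ 8515.4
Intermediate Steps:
F(q, p) = 32/p - p/20 (F(q, p) = p*(-1/20) + 32/p = -p/20 + 32/p = 32/p - p/20)
S = 8516 (S = 2*4258 = 8516)
F(34, -20) + S = (32/(-20) - 1/20*(-20)) + 8516 = (32*(-1/20) + 1) + 8516 = (-8/5 + 1) + 8516 = -⅗ + 8516 = 42577/5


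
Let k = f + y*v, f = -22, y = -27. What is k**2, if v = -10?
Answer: 61504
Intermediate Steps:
k = 248 (k = -22 - 27*(-10) = -22 + 270 = 248)
k**2 = 248**2 = 61504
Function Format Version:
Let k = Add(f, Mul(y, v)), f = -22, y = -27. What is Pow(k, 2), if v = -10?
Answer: 61504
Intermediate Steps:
k = 248 (k = Add(-22, Mul(-27, -10)) = Add(-22, 270) = 248)
Pow(k, 2) = Pow(248, 2) = 61504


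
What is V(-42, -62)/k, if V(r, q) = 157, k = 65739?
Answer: 157/65739 ≈ 0.0023882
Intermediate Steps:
V(-42, -62)/k = 157/65739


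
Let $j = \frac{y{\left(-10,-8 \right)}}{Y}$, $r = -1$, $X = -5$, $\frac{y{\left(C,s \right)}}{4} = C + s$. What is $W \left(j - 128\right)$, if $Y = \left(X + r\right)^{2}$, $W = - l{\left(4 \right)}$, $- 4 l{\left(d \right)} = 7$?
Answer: $- \frac{455}{2} \approx -227.5$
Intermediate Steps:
$y{\left(C,s \right)} = 4 C + 4 s$ ($y{\left(C,s \right)} = 4 \left(C + s\right) = 4 C + 4 s$)
$l{\left(d \right)} = - \frac{7}{4}$ ($l{\left(d \right)} = \left(- \frac{1}{4}\right) 7 = - \frac{7}{4}$)
$W = \frac{7}{4}$ ($W = \left(-1\right) \left(- \frac{7}{4}\right) = \frac{7}{4} \approx 1.75$)
$Y = 36$ ($Y = \left(-5 - 1\right)^{2} = \left(-6\right)^{2} = 36$)
$j = -2$ ($j = \frac{4 \left(-10\right) + 4 \left(-8\right)}{36} = \left(-40 - 32\right) \frac{1}{36} = \left(-72\right) \frac{1}{36} = -2$)
$W \left(j - 128\right) = \frac{7 \left(-2 - 128\right)}{4} = \frac{7}{4} \left(-130\right) = - \frac{455}{2}$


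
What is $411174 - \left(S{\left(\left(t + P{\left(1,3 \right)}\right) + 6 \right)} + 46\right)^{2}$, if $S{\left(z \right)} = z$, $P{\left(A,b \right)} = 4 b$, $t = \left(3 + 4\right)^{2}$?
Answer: $398405$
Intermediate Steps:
$t = 49$ ($t = 7^{2} = 49$)
$411174 - \left(S{\left(\left(t + P{\left(1,3 \right)}\right) + 6 \right)} + 46\right)^{2} = 411174 - \left(\left(\left(49 + 4 \cdot 3\right) + 6\right) + 46\right)^{2} = 411174 - \left(\left(\left(49 + 12\right) + 6\right) + 46\right)^{2} = 411174 - \left(\left(61 + 6\right) + 46\right)^{2} = 411174 - \left(67 + 46\right)^{2} = 411174 - 113^{2} = 411174 - 12769 = 398405$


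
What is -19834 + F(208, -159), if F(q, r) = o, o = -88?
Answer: -19922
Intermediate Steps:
F(q, r) = -88
-19834 + F(208, -159) = -19834 - 88 = -19922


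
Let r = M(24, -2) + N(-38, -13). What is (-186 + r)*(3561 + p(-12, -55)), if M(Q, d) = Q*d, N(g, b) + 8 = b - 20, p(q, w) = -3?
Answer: -978450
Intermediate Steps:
N(g, b) = -28 + b (N(g, b) = -8 + (b - 20) = -8 + (-20 + b) = -28 + b)
r = -89 (r = 24*(-2) + (-28 - 13) = -48 - 41 = -89)
(-186 + r)*(3561 + p(-12, -55)) = (-186 - 89)*(3561 - 3) = -275*3558 = -978450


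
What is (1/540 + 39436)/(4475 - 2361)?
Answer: 21295441/1141560 ≈ 18.655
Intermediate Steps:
(1/540 + 39436)/(4475 - 2361) = (1/540 + 39436)/2114 = (21295441/540)*(1/2114) = 21295441/1141560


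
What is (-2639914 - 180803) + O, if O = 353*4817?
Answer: -1120316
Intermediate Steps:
O = 1700401
(-2639914 - 180803) + O = (-2639914 - 180803) + 1700401 = -2820717 + 1700401 = -1120316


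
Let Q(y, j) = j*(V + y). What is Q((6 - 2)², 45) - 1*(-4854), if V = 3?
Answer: 5709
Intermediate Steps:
Q(y, j) = j*(3 + y)
Q((6 - 2)², 45) - 1*(-4854) = 45*(3 + (6 - 2)²) - 1*(-4854) = 45*(3 + 4²) + 4854 = 45*(3 + 16) + 4854 = 45*19 + 4854 = 855 + 4854 = 5709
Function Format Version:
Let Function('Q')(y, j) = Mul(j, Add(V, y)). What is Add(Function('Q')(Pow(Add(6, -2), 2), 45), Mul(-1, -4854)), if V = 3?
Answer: 5709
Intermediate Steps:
Function('Q')(y, j) = Mul(j, Add(3, y))
Add(Function('Q')(Pow(Add(6, -2), 2), 45), Mul(-1, -4854)) = Add(Mul(45, Add(3, Pow(Add(6, -2), 2))), Mul(-1, -4854)) = Add(Mul(45, Add(3, Pow(4, 2))), 4854) = Add(Mul(45, Add(3, 16)), 4854) = Add(Mul(45, 19), 4854) = Add(855, 4854) = 5709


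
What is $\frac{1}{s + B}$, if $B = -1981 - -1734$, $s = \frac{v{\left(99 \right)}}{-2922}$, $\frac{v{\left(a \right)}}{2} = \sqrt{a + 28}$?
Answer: $- \frac{527226687}{130224991562} + \frac{1461 \sqrt{127}}{130224991562} \approx -0.0040485$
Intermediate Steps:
$v{\left(a \right)} = 2 \sqrt{28 + a}$ ($v{\left(a \right)} = 2 \sqrt{a + 28} = 2 \sqrt{28 + a}$)
$s = - \frac{\sqrt{127}}{1461}$ ($s = \frac{2 \sqrt{28 + 99}}{-2922} = 2 \sqrt{127} \left(- \frac{1}{2922}\right) = - \frac{\sqrt{127}}{1461} \approx -0.0077135$)
$B = -247$ ($B = -1981 + 1734 = -247$)
$\frac{1}{s + B} = \frac{1}{- \frac{\sqrt{127}}{1461} - 247} = \frac{1}{-247 - \frac{\sqrt{127}}{1461}}$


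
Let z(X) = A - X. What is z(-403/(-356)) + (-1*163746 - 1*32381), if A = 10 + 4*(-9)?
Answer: -69830871/356 ≈ -1.9615e+5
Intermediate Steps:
A = -26 (A = 10 - 36 = -26)
z(X) = -26 - X
z(-403/(-356)) + (-1*163746 - 1*32381) = (-26 - (-403)/(-356)) + (-1*163746 - 1*32381) = (-26 - (-403)*(-1)/356) + (-163746 - 32381) = (-26 - 1*403/356) - 196127 = (-26 - 403/356) - 196127 = -9659/356 - 196127 = -69830871/356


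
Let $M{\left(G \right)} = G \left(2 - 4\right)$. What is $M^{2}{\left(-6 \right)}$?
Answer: $144$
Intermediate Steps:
$M{\left(G \right)} = - 2 G$ ($M{\left(G \right)} = G \left(-2\right) = - 2 G$)
$M^{2}{\left(-6 \right)} = \left(\left(-2\right) \left(-6\right)\right)^{2} = 12^{2} = 144$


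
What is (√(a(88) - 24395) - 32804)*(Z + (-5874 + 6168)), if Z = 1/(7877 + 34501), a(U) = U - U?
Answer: -204354699466/21189 + 12459133*I*√24395/42378 ≈ -9.6444e+6 + 45920.0*I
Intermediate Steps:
a(U) = 0
Z = 1/42378 ≈ 2.3597e-5
(√(a(88) - 24395) - 32804)*(Z + (-5874 + 6168)) = (√(0 - 24395) - 32804)*(1/42378 + (-5874 + 6168)) = (√(-24395) - 32804)*(1/42378 + 294) = (I*√24395 - 32804)*(12459133/42378) = (-32804 + I*√24395)*(12459133/42378) = -204354699466/21189 + 12459133*I*√24395/42378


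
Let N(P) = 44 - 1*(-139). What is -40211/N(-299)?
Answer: -40211/183 ≈ -219.73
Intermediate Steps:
N(P) = 183 (N(P) = 44 + 139 = 183)
-40211/N(-299) = -40211/183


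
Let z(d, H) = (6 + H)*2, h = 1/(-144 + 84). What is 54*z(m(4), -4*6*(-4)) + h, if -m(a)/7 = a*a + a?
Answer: 660959/60 ≈ 11016.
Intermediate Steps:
m(a) = -7*a - 7*a**2 (m(a) = -7*(a*a + a) = -7*(a**2 + a) = -7*(a + a**2) = -7*a - 7*a**2)
h = -1/60 (h = 1/(-60) = -1/60 ≈ -0.016667)
z(d, H) = 12 + 2*H
54*z(m(4), -4*6*(-4)) + h = 54*(12 + 2*(-4*6*(-4))) - 1/60 = 54*(12 + 2*(-24*(-4))) - 1/60 = 54*(12 + 2*96) - 1/60 = 54*(12 + 192) - 1/60 = 54*204 - 1/60 = 11016 - 1/60 = 660959/60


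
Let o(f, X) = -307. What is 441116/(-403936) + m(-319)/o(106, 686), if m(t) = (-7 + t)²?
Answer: -828156249/2384776 ≈ -347.27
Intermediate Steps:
441116/(-403936) + m(-319)/o(106, 686) = 441116/(-403936) + (-7 - 319)²/(-307) = 441116*(-1/403936) + (-326)²*(-1/307) = -8483/7768 + 106276*(-1/307) = -8483/7768 - 106276/307 = -828156249/2384776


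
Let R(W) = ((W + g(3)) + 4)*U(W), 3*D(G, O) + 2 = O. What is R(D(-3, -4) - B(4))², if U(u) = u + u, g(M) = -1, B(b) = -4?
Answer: 400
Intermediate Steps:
D(G, O) = -⅔ + O/3
U(u) = 2*u
R(W) = 2*W*(3 + W) (R(W) = ((W - 1) + 4)*(2*W) = ((-1 + W) + 4)*(2*W) = (3 + W)*(2*W) = 2*W*(3 + W))
R(D(-3, -4) - B(4))² = (2*((-⅔ + (⅓)*(-4)) - 1*(-4))*(3 + ((-⅔ + (⅓)*(-4)) - 1*(-4))))² = (2*((-⅔ - 4/3) + 4)*(3 + ((-⅔ - 4/3) + 4)))² = (2*(-2 + 4)*(3 + (-2 + 4)))² = (2*2*(3 + 2))² = (2*2*5)² = 20² = 400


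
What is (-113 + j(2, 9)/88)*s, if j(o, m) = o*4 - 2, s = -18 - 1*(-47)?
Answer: -144101/44 ≈ -3275.0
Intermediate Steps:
s = 29 (s = -18 + 47 = 29)
j(o, m) = -2 + 4*o (j(o, m) = 4*o - 2 = -2 + 4*o)
(-113 + j(2, 9)/88)*s = (-113 + (-2 + 4*2)/88)*29 = (-113 + (-2 + 8)*(1/88))*29 = (-113 + 6*(1/88))*29 = (-113 + 3/44)*29 = -4969/44*29 = -144101/44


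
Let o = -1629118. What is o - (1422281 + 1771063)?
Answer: -4822462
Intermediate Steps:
o - (1422281 + 1771063) = -1629118 - (1422281 + 1771063) = -1629118 - 1*3193344 = -1629118 - 3193344 = -4822462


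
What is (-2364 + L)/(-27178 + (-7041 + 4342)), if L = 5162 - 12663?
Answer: 9865/29877 ≈ 0.33019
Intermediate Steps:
L = -7501
(-2364 + L)/(-27178 + (-7041 + 4342)) = (-2364 - 7501)/(-27178 + (-7041 + 4342)) = -9865/(-27178 - 2699) = -9865/(-29877) = -9865*(-1/29877) = 9865/29877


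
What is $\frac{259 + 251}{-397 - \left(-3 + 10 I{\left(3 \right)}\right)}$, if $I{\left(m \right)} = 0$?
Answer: $- \frac{255}{197} \approx -1.2944$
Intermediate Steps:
$\frac{259 + 251}{-397 - \left(-3 + 10 I{\left(3 \right)}\right)} = \frac{259 + 251}{-397 + \left(\left(-10\right) 0 + 3\right)} = \frac{510}{-397 + \left(0 + 3\right)} = \frac{510}{-397 + 3} = \frac{510}{-394} = 510 \left(- \frac{1}{394}\right) = - \frac{255}{197}$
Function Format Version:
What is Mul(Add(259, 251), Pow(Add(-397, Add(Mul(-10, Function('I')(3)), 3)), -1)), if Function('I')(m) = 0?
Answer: Rational(-255, 197) ≈ -1.2944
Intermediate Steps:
Mul(Add(259, 251), Pow(Add(-397, Add(Mul(-10, Function('I')(3)), 3)), -1)) = Mul(Add(259, 251), Pow(Add(-397, Add(Mul(-10, 0), 3)), -1)) = Mul(510, Pow(Add(-397, Add(0, 3)), -1)) = Mul(510, Pow(Add(-397, 3), -1)) = Mul(510, Pow(-394, -1)) = Mul(510, Rational(-1, 394)) = Rational(-255, 197)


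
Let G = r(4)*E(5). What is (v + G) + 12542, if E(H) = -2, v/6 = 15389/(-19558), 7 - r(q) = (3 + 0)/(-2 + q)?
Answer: 11135862/889 ≈ 12526.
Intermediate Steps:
r(q) = 7 - 3/(-2 + q) (r(q) = 7 - (3 + 0)/(-2 + q) = 7 - 3/(-2 + q))
v = -4197/889 (v = 6*(15389/(-19558)) = 6*(15389*(-1/19558)) = 6*(-1399/1778) = -4197/889 ≈ -4.7210)
G = -11 (G = ((-17 + 7*4)/(-2 + 4))*(-2) = ((-17 + 28)/2)*(-2) = ((½)*11)*(-2) = (11/2)*(-2) = -11)
(v + G) + 12542 = (-4197/889 - 11) + 12542 = -13976/889 + 12542 = 11135862/889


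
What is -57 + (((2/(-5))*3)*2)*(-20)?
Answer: -9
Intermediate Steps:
-57 + (((2/(-5))*3)*2)*(-20) = -57 + (((2*(-⅕))*3)*2)*(-20) = -57 + (-⅖*3*2)*(-20) = -57 - 6/5*2*(-20) = -57 - 12/5*(-20) = -57 + 48 = -9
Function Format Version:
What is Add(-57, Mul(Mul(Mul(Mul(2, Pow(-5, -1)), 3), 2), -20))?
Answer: -9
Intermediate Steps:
Add(-57, Mul(Mul(Mul(Mul(2, Pow(-5, -1)), 3), 2), -20)) = Add(-57, Mul(Mul(Mul(Mul(2, Rational(-1, 5)), 3), 2), -20)) = Add(-57, Mul(Mul(Mul(Rational(-2, 5), 3), 2), -20)) = Add(-57, Mul(Mul(Rational(-6, 5), 2), -20)) = Add(-57, Mul(Rational(-12, 5), -20)) = Add(-57, 48) = -9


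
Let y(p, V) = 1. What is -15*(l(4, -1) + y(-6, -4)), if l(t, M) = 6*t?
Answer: -375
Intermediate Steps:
-15*(l(4, -1) + y(-6, -4)) = -15*(6*4 + 1) = -15*(24 + 1) = -15*25 = -375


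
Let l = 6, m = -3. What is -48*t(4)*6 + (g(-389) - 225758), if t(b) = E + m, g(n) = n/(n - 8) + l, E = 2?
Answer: -89508819/397 ≈ -2.2546e+5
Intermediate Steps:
g(n) = 6 + n/(-8 + n) (g(n) = n/(n - 8) + 6 = n/(-8 + n) + 6 = 6 + n/(-8 + n))
t(b) = -1 (t(b) = 2 - 3 = -1)
-48*t(4)*6 + (g(-389) - 225758) = -48*(-1)*6 + ((-48 + 7*(-389))/(-8 - 389) - 225758) = 48*6 + ((-48 - 2723)/(-397) - 225758) = 288 + (-1/397*(-2771) - 225758) = 288 + (2771/397 - 225758) = 288 - 89623155/397 = -89508819/397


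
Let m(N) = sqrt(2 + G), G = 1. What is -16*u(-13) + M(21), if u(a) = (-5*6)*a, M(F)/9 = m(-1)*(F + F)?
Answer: -6240 + 378*sqrt(3) ≈ -5585.3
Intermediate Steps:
m(N) = sqrt(3) (m(N) = sqrt(2 + 1) = sqrt(3))
M(F) = 18*F*sqrt(3) (M(F) = 9*(sqrt(3)*(F + F)) = 9*(sqrt(3)*(2*F)) = 9*(2*F*sqrt(3)) = 18*F*sqrt(3))
u(a) = -30*a
-16*u(-13) + M(21) = -(-480)*(-13) + 18*21*sqrt(3) = -16*390 + 378*sqrt(3) = -6240 + 378*sqrt(3)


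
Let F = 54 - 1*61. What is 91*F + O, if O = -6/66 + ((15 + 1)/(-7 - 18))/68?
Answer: -2978444/4675 ≈ -637.10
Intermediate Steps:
F = -7 (F = 54 - 61 = -7)
O = -469/4675 (O = -6*1/66 + (16/(-25))*(1/68) = -1/11 + (16*(-1/25))*(1/68) = -1/11 - 16/25*1/68 = -1/11 - 4/425 = -469/4675 ≈ -0.10032)
91*F + O = 91*(-7) - 469/4675 = -637 - 469/4675 = -2978444/4675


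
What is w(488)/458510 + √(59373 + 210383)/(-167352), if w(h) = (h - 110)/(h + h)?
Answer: 189/223752880 - √67439/83676 ≈ -0.0031027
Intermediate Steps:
w(h) = (-110 + h)/(2*h) (w(h) = (-110 + h)/((2*h)) = (-110 + h)*(1/(2*h)) = (-110 + h)/(2*h))
w(488)/458510 + √(59373 + 210383)/(-167352) = ((½)*(-110 + 488)/488)/458510 + √(59373 + 210383)/(-167352) = ((½)*(1/488)*378)*(1/458510) + √269756*(-1/167352) = (189/488)*(1/458510) + (2*√67439)*(-1/167352) = 189/223752880 - √67439/83676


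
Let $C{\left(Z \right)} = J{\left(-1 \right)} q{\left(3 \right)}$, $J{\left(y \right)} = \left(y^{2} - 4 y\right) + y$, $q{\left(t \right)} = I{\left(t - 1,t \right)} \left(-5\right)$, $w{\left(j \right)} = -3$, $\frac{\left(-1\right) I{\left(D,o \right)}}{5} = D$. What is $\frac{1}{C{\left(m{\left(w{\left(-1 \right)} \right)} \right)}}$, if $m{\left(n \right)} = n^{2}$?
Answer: $\frac{1}{200} \approx 0.005$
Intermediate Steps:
$I{\left(D,o \right)} = - 5 D$
$q{\left(t \right)} = -25 + 25 t$ ($q{\left(t \right)} = - 5 \left(t - 1\right) \left(-5\right) = - 5 \left(-1 + t\right) \left(-5\right) = \left(5 - 5 t\right) \left(-5\right) = -25 + 25 t$)
$J{\left(y \right)} = y^{2} - 3 y$
$C{\left(Z \right)} = 200$ ($C{\left(Z \right)} = - (-3 - 1) \left(-25 + 25 \cdot 3\right) = \left(-1\right) \left(-4\right) \left(-25 + 75\right) = 4 \cdot 50 = 200$)
$\frac{1}{C{\left(m{\left(w{\left(-1 \right)} \right)} \right)}} = \frac{1}{200}$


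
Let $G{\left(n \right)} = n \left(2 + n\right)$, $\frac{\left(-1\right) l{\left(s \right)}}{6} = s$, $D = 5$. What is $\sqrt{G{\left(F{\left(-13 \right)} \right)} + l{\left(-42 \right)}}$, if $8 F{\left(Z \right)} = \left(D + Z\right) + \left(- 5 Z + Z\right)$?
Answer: $\frac{\sqrt{1173}}{2} \approx 17.125$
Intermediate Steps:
$l{\left(s \right)} = - 6 s$
$F{\left(Z \right)} = \frac{5}{8} - \frac{3 Z}{8}$ ($F{\left(Z \right)} = \frac{\left(5 + Z\right) + \left(- 5 Z + Z\right)}{8} = \frac{\left(5 + Z\right) - 4 Z}{8} = \frac{5 - 3 Z}{8} = \frac{5}{8} - \frac{3 Z}{8}$)
$\sqrt{G{\left(F{\left(-13 \right)} \right)} + l{\left(-42 \right)}} = \sqrt{\left(\frac{5}{8} - - \frac{39}{8}\right) \left(2 + \left(\frac{5}{8} - - \frac{39}{8}\right)\right) - -252} = \sqrt{\left(\frac{5}{8} + \frac{39}{8}\right) \left(2 + \left(\frac{5}{8} + \frac{39}{8}\right)\right) + 252} = \sqrt{\frac{11 \left(2 + \frac{11}{2}\right)}{2} + 252} = \sqrt{\frac{11}{2} \cdot \frac{15}{2} + 252} = \sqrt{\frac{165}{4} + 252} = \sqrt{\frac{1173}{4}} = \frac{\sqrt{1173}}{2}$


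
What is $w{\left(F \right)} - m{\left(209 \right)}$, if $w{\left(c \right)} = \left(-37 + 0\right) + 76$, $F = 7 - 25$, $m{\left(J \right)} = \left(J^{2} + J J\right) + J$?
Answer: $-87532$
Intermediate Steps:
$m{\left(J \right)} = J + 2 J^{2}$ ($m{\left(J \right)} = \left(J^{2} + J^{2}\right) + J = 2 J^{2} + J = J + 2 J^{2}$)
$F = -18$ ($F = 7 - 25 = -18$)
$w{\left(c \right)} = 39$ ($w{\left(c \right)} = -37 + 76 = 39$)
$w{\left(F \right)} - m{\left(209 \right)} = 39 - 209 \left(1 + 2 \cdot 209\right) = 39 - 209 \left(1 + 418\right) = 39 - 209 \cdot 419 = 39 - 87571 = -87532$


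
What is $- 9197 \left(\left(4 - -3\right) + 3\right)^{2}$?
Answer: $-919700$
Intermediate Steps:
$- 9197 \left(\left(4 - -3\right) + 3\right)^{2} = - 9197 \left(\left(4 + 3\right) + 3\right)^{2} = - 9197 \left(7 + 3\right)^{2} = - 9197 \cdot 10^{2} = \left(-9197\right) 100 = -919700$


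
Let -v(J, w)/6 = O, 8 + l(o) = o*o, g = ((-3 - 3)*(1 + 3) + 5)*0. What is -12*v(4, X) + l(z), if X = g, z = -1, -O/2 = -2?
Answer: 281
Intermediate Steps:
O = 4 (O = -2*(-2) = 4)
g = 0 (g = (-6*4 + 5)*0 = (-24 + 5)*0 = -19*0 = 0)
X = 0
l(o) = -8 + o² (l(o) = -8 + o*o = -8 + o²)
v(J, w) = -24 (v(J, w) = -6*4 = -24)
-12*v(4, X) + l(z) = -12*(-24) + (-8 + (-1)²) = 288 + (-8 + 1) = 288 - 7 = 281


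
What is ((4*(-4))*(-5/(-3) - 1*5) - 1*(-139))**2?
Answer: 332929/9 ≈ 36992.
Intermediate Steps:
((4*(-4))*(-5/(-3) - 1*5) - 1*(-139))**2 = (-16*(-5*(-1/3) - 5) + 139)**2 = (-16*(5/3 - 5) + 139)**2 = (-16*(-10/3) + 139)**2 = (160/3 + 139)**2 = (577/3)**2 = 332929/9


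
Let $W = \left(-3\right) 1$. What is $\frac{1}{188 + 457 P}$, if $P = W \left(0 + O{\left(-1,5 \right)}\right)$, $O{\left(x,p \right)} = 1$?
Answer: $- \frac{1}{1183} \approx -0.00084531$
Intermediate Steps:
$W = -3$
$P = -3$ ($P = - 3 \left(0 + 1\right) = \left(-3\right) 1 = -3$)
$\frac{1}{188 + 457 P} = \frac{1}{188 + 457 \left(-3\right)} = \frac{1}{188 - 1371} = \frac{1}{-1183} = - \frac{1}{1183}$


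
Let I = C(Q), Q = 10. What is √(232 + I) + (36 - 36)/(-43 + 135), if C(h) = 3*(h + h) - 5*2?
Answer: √282 ≈ 16.793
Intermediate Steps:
C(h) = -10 + 6*h (C(h) = 3*(2*h) - 10 = 6*h - 10 = -10 + 6*h)
I = 50 (I = -10 + 6*10 = -10 + 60 = 50)
√(232 + I) + (36 - 36)/(-43 + 135) = √(232 + 50) + (36 - 36)/(-43 + 135) = √282 + 0/92 = √282 + 0*(1/92) = √282 + 0 = √282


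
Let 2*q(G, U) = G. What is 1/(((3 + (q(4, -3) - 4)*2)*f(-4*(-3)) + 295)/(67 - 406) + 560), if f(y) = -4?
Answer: 339/189541 ≈ 0.0017885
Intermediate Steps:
q(G, U) = G/2
1/(((3 + (q(4, -3) - 4)*2)*f(-4*(-3)) + 295)/(67 - 406) + 560) = 1/(((3 + ((½)*4 - 4)*2)*(-4) + 295)/(67 - 406) + 560) = 1/(((3 + (2 - 4)*2)*(-4) + 295)/(-339) + 560) = 1/(((3 - 2*2)*(-4) + 295)*(-1/339) + 560) = 1/(((3 - 4)*(-4) + 295)*(-1/339) + 560) = 1/((-1*(-4) + 295)*(-1/339) + 560) = 1/((4 + 295)*(-1/339) + 560) = 1/(299*(-1/339) + 560) = 1/(-299/339 + 560) = 1/(189541/339) = 339/189541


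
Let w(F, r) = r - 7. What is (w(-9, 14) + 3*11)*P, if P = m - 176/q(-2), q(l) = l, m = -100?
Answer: -480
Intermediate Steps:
P = -12 (P = -100 - 176/(-2) = -100 - 176*(-½) = -100 + 88 = -12)
w(F, r) = -7 + r
(w(-9, 14) + 3*11)*P = ((-7 + 14) + 3*11)*(-12) = (7 + 33)*(-12) = 40*(-12) = -480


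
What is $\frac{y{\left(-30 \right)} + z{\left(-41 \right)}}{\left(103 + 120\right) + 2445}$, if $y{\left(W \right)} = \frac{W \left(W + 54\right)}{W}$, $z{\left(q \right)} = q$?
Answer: $- \frac{17}{2668} \approx -0.0063718$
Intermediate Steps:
$y{\left(W \right)} = 54 + W$ ($y{\left(W \right)} = \frac{W \left(54 + W\right)}{W} = 54 + W$)
$\frac{y{\left(-30 \right)} + z{\left(-41 \right)}}{\left(103 + 120\right) + 2445} = \frac{\left(54 - 30\right) - 41}{\left(103 + 120\right) + 2445} = \frac{24 - 41}{223 + 2445} = - \frac{17}{2668}$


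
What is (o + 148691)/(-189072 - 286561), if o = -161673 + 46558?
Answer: -33576/475633 ≈ -0.070592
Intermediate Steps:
o = -115115
(o + 148691)/(-189072 - 286561) = (-115115 + 148691)/(-189072 - 286561) = 33576/(-475633) = 33576*(-1/475633) = -33576/475633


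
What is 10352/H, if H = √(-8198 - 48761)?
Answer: -10352*I*√56959/56959 ≈ -43.375*I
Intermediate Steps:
H = I*√56959 (H = √(-56959) = I*√56959 ≈ 238.66*I)
10352/H = 10352/((I*√56959)) = 10352*(-I*√56959/56959) = -10352*I*√56959/56959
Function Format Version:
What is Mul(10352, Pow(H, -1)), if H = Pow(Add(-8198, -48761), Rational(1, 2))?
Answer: Mul(Rational(-10352, 56959), I, Pow(56959, Rational(1, 2))) ≈ Mul(-43.375, I)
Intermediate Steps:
H = Mul(I, Pow(56959, Rational(1, 2))) (H = Pow(-56959, Rational(1, 2)) = Mul(I, Pow(56959, Rational(1, 2))) ≈ Mul(238.66, I))
Mul(10352, Pow(H, -1)) = Mul(10352, Pow(Mul(I, Pow(56959, Rational(1, 2))), -1)) = Mul(10352, Mul(Rational(-1, 56959), I, Pow(56959, Rational(1, 2)))) = Mul(Rational(-10352, 56959), I, Pow(56959, Rational(1, 2)))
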